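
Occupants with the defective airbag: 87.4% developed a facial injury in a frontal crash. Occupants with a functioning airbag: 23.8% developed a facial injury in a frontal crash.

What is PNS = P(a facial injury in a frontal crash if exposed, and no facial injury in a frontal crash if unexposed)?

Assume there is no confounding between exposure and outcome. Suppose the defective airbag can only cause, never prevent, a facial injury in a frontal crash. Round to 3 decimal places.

p₁ = 0.874, p₀ = 0.238.
Under exogeneity and monotonicity, PNS = p₁ − p₀.
PNS = 0.874 − 0.238 = 0.636

PNS ≈ 0.636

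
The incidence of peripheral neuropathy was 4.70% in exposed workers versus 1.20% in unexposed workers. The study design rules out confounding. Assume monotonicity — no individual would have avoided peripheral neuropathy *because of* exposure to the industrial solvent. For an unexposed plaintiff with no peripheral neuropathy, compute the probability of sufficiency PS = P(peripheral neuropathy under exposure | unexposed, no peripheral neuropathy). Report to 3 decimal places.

PS ≈ 0.035

p₁ = 0.047, p₀ = 0.012.
Under exogeneity and monotonicity, PS = (p₁ − p₀) / (1 − p₀).
PS = (0.047 − 0.012) / (1 − 0.012) = 0.035 / 0.988 ≈ 0.0354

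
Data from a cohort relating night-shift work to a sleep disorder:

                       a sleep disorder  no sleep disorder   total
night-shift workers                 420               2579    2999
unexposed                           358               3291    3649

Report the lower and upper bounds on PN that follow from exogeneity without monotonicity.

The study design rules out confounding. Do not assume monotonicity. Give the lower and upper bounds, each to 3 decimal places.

0.299 ≤ PN ≤ 1.000

p₁ = P(outcome | exposed) = 420/2999 = 0.14005
p₀ = P(outcome | unexposed) = 358/3649 = 0.098109
Under exogeneity alone the bounds on PN are max{0,(p₁−p₀)/p₁} ≤ PN ≤ min{1,(1−p₀)/p₁}.
  lower = (p₁ − p₀)/p₁ = 0.041938 / 0.14005 ≈ 0.2995
  upper = min{1, (1 − p₀)/p₁} = 0.90189 / 0.14005 ≈ 6.4399 → capped at 1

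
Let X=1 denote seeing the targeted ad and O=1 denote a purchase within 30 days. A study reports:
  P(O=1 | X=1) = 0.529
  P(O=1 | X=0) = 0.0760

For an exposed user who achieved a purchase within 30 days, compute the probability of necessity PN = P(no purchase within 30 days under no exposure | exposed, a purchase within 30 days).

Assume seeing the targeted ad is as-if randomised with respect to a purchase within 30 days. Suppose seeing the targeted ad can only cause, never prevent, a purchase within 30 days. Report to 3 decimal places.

Let p₁ = 0.529, p₀ = 0.076.
Under exogeneity and monotonicity, PN = (p₁ − p₀) / p₁.
PN = (0.529 − 0.076) / 0.529 = 0.453 / 0.529 ≈ 0.8563

PN ≈ 0.856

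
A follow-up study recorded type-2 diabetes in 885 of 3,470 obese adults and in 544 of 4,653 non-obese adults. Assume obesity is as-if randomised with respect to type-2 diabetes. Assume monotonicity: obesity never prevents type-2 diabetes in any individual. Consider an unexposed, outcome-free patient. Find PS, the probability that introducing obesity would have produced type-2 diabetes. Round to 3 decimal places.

PS ≈ 0.156

p₁ = P(outcome | exposed) = 885/3470 = 0.25504
p₀ = P(outcome | unexposed) = 544/4653 = 0.11691
Under exogeneity and monotonicity, PS = (p₁ − p₀) / (1 − p₀).
PS = (0.25504 − 0.11691) / (1 − 0.11691) = 0.13813 / 0.88309 ≈ 0.1564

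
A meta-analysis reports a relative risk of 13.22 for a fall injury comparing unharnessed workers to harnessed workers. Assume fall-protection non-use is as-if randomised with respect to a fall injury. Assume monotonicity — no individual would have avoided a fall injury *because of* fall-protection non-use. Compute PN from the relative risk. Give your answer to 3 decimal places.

PN ≈ 0.924

Under exogeneity and monotonicity, PN = (RR − 1) / RR = 1 − 1/RR.
PN = (13.22 − 1) / 13.22 = 12.22 / 13.22 ≈ 0.9244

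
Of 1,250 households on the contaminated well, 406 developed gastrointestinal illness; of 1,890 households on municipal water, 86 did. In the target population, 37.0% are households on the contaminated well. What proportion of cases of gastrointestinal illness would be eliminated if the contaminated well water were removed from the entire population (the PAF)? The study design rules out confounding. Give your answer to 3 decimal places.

PAF ≈ 0.694

p₁ = P(outcome | exposed) = 406/1250 = 0.3248
p₀ = P(outcome | unexposed) = 86/1890 = 0.045503
Overall risk P(Y=1) = π·p₁ + (1−π)·p₀ = 0.37×0.3248 + 0.63×0.045503 = 0.14884.
Under exogeneity, PAF = [P(Y=1) − p₀] / P(Y=1).
PAF = (0.14884 − 0.045503) / 0.14884 ≈ 0.6943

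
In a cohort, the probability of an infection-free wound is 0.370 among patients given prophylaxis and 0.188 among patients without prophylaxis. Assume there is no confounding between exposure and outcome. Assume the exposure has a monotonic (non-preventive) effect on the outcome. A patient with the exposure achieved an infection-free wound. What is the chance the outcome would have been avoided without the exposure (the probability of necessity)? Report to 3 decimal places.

Let p₁ = 0.37, p₀ = 0.188.
Under exogeneity and monotonicity, PN = (p₁ − p₀) / p₁.
PN = (0.37 − 0.188) / 0.37 = 0.182 / 0.37 ≈ 0.4919

PN ≈ 0.492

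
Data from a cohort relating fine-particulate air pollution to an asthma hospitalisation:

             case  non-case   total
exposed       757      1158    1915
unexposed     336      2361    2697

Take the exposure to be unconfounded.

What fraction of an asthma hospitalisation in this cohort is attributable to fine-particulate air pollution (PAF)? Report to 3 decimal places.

PAF ≈ 0.474

p₁ = P(outcome | exposed) = 757/1915 = 0.3953
p₀ = P(outcome | unexposed) = 336/2697 = 0.12458
Exposure prevalence π = 1915/4612 = 0.41522; overall risk P(Y=1) = 0.23699.
Under exogeneity, PAF = [P(Y=1) − p₀]/P(Y=1).
PAF = (0.23699 − 0.12458) / 0.23699 ≈ 0.4743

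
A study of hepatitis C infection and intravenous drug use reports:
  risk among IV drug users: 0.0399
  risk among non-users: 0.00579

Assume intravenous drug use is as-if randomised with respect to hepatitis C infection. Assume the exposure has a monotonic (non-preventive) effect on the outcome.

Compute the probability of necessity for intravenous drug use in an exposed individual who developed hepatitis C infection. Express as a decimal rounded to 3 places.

Let p₁ = 0.0399, p₀ = 0.00579.
Under exogeneity and monotonicity, PN = (p₁ − p₀) / p₁.
PN = (0.0399 − 0.00579) / 0.0399 = 0.03411 / 0.0399 ≈ 0.8549

PN ≈ 0.855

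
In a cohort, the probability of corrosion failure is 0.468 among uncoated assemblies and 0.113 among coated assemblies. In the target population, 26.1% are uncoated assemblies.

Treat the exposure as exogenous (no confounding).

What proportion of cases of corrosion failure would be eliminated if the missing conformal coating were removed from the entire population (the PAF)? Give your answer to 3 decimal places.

PAF ≈ 0.451

Let p₁ = 0.468, p₀ = 0.113.
Overall risk P(Y=1) = π·p₁ + (1−π)·p₀ = 0.261×0.468 + 0.739×0.113 = 0.20566.
Under exogeneity, PAF = [P(Y=1) − p₀] / P(Y=1).
PAF = (0.20566 − 0.113) / 0.20566 ≈ 0.4505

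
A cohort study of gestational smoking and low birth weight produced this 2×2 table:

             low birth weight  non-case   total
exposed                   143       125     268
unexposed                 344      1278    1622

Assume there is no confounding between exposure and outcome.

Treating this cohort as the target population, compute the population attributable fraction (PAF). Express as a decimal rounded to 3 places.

PAF ≈ 0.177

p₁ = P(outcome | exposed) = 143/268 = 0.53358
p₀ = P(outcome | unexposed) = 344/1622 = 0.21208
Exposure prevalence π = 268/1890 = 0.1418; overall risk P(Y=1) = 0.25767.
Under exogeneity, PAF = [P(Y=1) − p₀]/P(Y=1).
PAF = (0.25767 − 0.21208) / 0.25767 ≈ 0.1769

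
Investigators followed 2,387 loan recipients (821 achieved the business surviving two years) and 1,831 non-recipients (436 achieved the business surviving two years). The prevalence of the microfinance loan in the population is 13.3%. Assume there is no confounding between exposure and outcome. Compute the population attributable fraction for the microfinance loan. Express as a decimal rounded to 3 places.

p₁ = P(outcome | exposed) = 821/2387 = 0.34395
p₀ = P(outcome | unexposed) = 436/1831 = 0.23812
Overall risk P(Y=1) = π·p₁ + (1−π)·p₀ = 0.133×0.34395 + 0.867×0.23812 = 0.2522.
Under exogeneity, PAF = [P(Y=1) − p₀] / P(Y=1).
PAF = (0.2522 − 0.23812) / 0.2522 ≈ 0.0558

PAF ≈ 0.056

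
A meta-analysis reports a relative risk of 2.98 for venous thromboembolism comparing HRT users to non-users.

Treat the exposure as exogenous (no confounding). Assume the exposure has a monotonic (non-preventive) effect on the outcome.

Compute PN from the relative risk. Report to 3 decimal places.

PN ≈ 0.664

Under exogeneity and monotonicity, PN = (RR − 1) / RR = 1 − 1/RR.
PN = (2.98 − 1) / 2.98 = 1.98 / 2.98 ≈ 0.6644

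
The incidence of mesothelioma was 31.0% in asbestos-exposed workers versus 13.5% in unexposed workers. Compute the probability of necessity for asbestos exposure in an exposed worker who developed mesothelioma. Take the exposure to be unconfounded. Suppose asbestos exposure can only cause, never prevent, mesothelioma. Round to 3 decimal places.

p₁ = 0.31, p₀ = 0.135.
Under exogeneity and monotonicity, PN = (p₁ − p₀) / p₁.
PN = (0.31 − 0.135) / 0.31 = 0.175 / 0.31 ≈ 0.5645

PN ≈ 0.565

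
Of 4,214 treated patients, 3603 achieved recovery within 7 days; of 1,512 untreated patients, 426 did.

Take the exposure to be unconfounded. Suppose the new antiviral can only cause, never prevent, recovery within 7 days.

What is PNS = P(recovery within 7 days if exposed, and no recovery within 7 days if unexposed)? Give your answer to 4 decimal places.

p₁ = P(outcome | exposed) = 3603/4214 = 0.85501
p₀ = P(outcome | unexposed) = 426/1512 = 0.28175
Under exogeneity and monotonicity, PNS = p₁ − p₀.
PNS = 0.85501 − 0.28175 = 0.57326

PNS ≈ 0.5733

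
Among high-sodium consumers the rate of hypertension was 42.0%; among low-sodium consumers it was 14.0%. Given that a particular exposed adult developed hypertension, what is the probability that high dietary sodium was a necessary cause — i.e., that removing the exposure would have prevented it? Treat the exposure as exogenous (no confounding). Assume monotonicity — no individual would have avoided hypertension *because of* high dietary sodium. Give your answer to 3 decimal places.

PN ≈ 0.667

p₁ = 0.42, p₀ = 0.14.
Under exogeneity and monotonicity, PN = (p₁ − p₀) / p₁.
PN = (0.42 − 0.14) / 0.42 = 0.28 / 0.42 ≈ 0.6667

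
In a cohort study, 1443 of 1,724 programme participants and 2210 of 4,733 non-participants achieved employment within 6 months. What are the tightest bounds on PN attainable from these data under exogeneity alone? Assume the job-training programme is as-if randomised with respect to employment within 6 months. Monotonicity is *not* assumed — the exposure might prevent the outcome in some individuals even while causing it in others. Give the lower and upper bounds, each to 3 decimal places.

p₁ = P(outcome | exposed) = 1443/1724 = 0.83701
p₀ = P(outcome | unexposed) = 2210/4733 = 0.46693
Under exogeneity alone the bounds on PN are max{0,(p₁−p₀)/p₁} ≤ PN ≤ min{1,(1−p₀)/p₁}.
  lower = (p₁ − p₀)/p₁ = 0.37007 / 0.83701 ≈ 0.4421
  upper = min{1, (1 − p₀)/p₁} = 0.53307 / 0.83701 ≈ 0.6369

0.442 ≤ PN ≤ 0.637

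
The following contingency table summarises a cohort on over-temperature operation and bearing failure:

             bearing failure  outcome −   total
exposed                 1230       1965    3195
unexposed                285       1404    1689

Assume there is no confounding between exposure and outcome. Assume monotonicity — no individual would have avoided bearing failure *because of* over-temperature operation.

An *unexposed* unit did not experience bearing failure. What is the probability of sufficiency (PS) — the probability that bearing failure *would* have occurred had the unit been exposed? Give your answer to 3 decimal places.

p₁ = P(outcome | exposed) = 1230/3195 = 0.38498
p₀ = P(outcome | unexposed) = 285/1689 = 0.16874
Under exogeneity and monotonicity, PS = (p₁ − p₀)/(1 − p₀).
PS = (0.38498 − 0.16874) / 0.83126 ≈ 0.2601

PS ≈ 0.260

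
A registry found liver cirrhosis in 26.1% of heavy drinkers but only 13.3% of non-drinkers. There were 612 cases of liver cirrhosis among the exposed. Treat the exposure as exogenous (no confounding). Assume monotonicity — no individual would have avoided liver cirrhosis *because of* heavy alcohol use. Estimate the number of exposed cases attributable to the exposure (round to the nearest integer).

p₁ = 0.261, p₀ = 0.133.
PN = (p₁ − p₀)/p₁ = (0.261 − 0.133) / 0.261 ≈ 0.49042.
Attributable cases ≈ PN × (exposed cases) = 0.49042 × 612 ≈ 300.14.

about 300 cases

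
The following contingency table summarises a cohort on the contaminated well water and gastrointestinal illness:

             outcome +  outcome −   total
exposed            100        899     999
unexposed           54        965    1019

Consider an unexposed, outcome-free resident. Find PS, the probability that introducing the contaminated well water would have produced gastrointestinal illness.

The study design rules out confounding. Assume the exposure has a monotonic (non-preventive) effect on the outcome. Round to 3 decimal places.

PS ≈ 0.050

p₁ = P(outcome | exposed) = 100/999 = 0.1001
p₀ = P(outcome | unexposed) = 54/1019 = 0.052993
Under exogeneity and monotonicity, PS = (p₁ − p₀)/(1 − p₀).
PS = (0.1001 − 0.052993) / 0.94701 ≈ 0.0497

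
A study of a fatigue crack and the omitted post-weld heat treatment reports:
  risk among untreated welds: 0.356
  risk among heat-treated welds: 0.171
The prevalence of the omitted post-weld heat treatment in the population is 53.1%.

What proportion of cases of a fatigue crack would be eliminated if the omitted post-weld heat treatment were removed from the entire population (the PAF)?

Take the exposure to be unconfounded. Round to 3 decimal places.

PAF ≈ 0.365

Let p₁ = 0.356, p₀ = 0.171.
Overall risk P(Y=1) = π·p₁ + (1−π)·p₀ = 0.531×0.356 + 0.469×0.171 = 0.26924.
Under exogeneity, PAF = [P(Y=1) − p₀] / P(Y=1).
PAF = (0.26924 − 0.171) / 0.26924 ≈ 0.3649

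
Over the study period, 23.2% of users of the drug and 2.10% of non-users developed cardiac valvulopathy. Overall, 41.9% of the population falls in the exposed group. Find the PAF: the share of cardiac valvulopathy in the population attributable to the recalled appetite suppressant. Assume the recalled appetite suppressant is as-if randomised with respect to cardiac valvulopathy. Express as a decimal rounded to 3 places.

PAF ≈ 0.808

p₁ = 0.232, p₀ = 0.021.
Overall risk P(Y=1) = π·p₁ + (1−π)·p₀ = 0.419×0.232 + 0.581×0.021 = 0.10941.
Under exogeneity, PAF = [P(Y=1) − p₀] / P(Y=1).
PAF = (0.10941 − 0.021) / 0.10941 ≈ 0.8081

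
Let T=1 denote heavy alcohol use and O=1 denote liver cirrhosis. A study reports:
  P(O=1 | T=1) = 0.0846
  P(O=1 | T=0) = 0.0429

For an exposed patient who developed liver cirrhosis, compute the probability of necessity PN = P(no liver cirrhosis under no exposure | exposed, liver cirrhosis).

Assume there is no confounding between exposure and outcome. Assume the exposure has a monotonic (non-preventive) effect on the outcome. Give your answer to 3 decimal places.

PN ≈ 0.493

Let p₁ = 0.0846, p₀ = 0.0429.
Under exogeneity and monotonicity, PN = (p₁ − p₀) / p₁.
PN = (0.0846 − 0.0429) / 0.0846 = 0.0417 / 0.0846 ≈ 0.4929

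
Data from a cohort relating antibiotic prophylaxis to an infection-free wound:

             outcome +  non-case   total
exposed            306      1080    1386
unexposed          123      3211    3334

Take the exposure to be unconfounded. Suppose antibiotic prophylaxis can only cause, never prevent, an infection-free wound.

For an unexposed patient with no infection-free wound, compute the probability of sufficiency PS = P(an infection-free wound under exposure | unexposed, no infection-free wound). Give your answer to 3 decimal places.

PS ≈ 0.191

p₁ = P(outcome | exposed) = 306/1386 = 0.22078
p₀ = P(outcome | unexposed) = 123/3334 = 0.036893
Under exogeneity and monotonicity, PS = (p₁ − p₀)/(1 − p₀).
PS = (0.22078 − 0.036893) / 0.96311 ≈ 0.1909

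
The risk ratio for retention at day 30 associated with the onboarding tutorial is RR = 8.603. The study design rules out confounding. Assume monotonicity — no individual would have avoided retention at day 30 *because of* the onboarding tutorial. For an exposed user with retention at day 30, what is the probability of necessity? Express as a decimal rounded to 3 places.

PN ≈ 0.884

Under exogeneity and monotonicity, PN = (RR − 1) / RR = 1 − 1/RR.
PN = (8.603 − 1) / 8.603 = 7.603 / 8.603 ≈ 0.8838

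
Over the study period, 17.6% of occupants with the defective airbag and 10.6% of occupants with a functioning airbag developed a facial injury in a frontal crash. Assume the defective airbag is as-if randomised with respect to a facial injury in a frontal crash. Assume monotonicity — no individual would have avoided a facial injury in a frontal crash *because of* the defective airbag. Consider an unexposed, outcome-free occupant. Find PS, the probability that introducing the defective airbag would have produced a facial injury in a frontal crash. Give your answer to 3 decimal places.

p₁ = 0.176, p₀ = 0.106.
Under exogeneity and monotonicity, PS = (p₁ − p₀) / (1 − p₀).
PS = (0.176 − 0.106) / (1 − 0.106) = 0.07 / 0.894 ≈ 0.0783

PS ≈ 0.078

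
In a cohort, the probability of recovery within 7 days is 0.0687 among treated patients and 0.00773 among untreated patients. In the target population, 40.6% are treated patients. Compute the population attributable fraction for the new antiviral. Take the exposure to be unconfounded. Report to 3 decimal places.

PAF ≈ 0.762

Let p₁ = 0.0687, p₀ = 0.00773.
Overall risk P(Y=1) = π·p₁ + (1−π)·p₀ = 0.406×0.0687 + 0.594×0.00773 = 0.032484.
Under exogeneity, PAF = [P(Y=1) − p₀] / P(Y=1).
PAF = (0.032484 − 0.00773) / 0.032484 ≈ 0.7620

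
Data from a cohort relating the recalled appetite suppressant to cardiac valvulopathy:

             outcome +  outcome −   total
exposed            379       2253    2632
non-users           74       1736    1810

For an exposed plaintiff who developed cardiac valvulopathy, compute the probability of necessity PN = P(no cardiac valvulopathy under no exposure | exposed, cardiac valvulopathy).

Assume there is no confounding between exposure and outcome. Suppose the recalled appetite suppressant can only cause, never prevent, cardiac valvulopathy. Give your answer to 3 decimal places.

PN ≈ 0.716

p₁ = P(outcome | exposed) = 379/2632 = 0.144
p₀ = P(outcome | unexposed) = 74/1810 = 0.040884
Under exogeneity and monotonicity, PN = (p₁ − p₀) / p₁.
PN = (0.144 − 0.040884) / 0.144 = 0.10311 / 0.144 ≈ 0.7161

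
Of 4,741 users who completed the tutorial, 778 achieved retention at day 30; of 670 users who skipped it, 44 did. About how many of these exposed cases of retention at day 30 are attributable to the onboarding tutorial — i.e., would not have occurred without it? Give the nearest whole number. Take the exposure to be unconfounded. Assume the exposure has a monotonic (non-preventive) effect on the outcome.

about 467 cases

p₁ = P(outcome | exposed) = 778/4741 = 0.1641
p₀ = P(outcome | unexposed) = 44/670 = 0.065672
PN = (p₁ − p₀)/p₁ = (0.1641 − 0.065672) / 0.1641 ≈ 0.59981.
Attributable cases ≈ PN × (exposed cases) = 0.59981 × 778 ≈ 466.65.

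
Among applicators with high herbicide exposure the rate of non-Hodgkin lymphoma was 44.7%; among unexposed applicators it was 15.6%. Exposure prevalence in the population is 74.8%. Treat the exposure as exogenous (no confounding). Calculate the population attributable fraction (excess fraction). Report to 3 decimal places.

PAF ≈ 0.583

p₁ = 0.447, p₀ = 0.156.
Overall risk P(Y=1) = π·p₁ + (1−π)·p₀ = 0.748×0.447 + 0.252×0.156 = 0.37367.
Under exogeneity, PAF = [P(Y=1) − p₀] / P(Y=1).
PAF = (0.37367 − 0.156) / 0.37367 ≈ 0.5825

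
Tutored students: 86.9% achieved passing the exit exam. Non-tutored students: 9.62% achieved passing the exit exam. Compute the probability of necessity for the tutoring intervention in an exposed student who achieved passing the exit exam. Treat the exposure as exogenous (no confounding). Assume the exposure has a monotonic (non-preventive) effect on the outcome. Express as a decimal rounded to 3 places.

p₁ = 0.869, p₀ = 0.0962.
Under exogeneity and monotonicity, PN = (p₁ − p₀) / p₁.
PN = (0.869 − 0.0962) / 0.869 = 0.7728 / 0.869 ≈ 0.8893

PN ≈ 0.889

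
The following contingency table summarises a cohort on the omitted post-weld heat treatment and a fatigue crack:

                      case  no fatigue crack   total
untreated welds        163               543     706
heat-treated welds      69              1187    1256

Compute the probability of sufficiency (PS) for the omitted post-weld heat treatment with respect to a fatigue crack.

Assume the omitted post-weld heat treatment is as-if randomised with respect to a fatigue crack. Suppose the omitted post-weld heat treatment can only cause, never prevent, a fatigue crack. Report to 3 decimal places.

p₁ = P(outcome | exposed) = 163/706 = 0.23088
p₀ = P(outcome | unexposed) = 69/1256 = 0.054936
Under exogeneity and monotonicity, PS = (p₁ − p₀) / (1 − p₀).
PS = (0.23088 − 0.054936) / (1 − 0.054936) = 0.17594 / 0.94506 ≈ 0.1862

PS ≈ 0.186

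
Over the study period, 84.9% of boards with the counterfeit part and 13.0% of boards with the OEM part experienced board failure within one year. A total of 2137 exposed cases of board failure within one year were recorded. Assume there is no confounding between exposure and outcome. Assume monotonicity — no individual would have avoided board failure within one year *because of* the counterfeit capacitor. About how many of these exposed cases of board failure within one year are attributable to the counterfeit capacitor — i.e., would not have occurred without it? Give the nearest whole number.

about 1810 cases

p₁ = 0.849, p₀ = 0.13.
PN = (p₁ − p₀)/p₁ = (0.849 − 0.13) / 0.849 ≈ 0.84688.
Attributable cases ≈ PN × (exposed cases) = 0.84688 × 2137 ≈ 1809.78.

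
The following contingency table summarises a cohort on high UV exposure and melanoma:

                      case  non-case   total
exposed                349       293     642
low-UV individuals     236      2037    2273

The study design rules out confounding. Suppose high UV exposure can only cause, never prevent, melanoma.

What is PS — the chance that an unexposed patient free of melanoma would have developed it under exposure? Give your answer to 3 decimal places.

p₁ = P(outcome | exposed) = 349/642 = 0.54361
p₀ = P(outcome | unexposed) = 236/2273 = 0.10383
Under exogeneity and monotonicity, PS = (p₁ − p₀) / (1 − p₀).
PS = (0.54361 − 0.10383) / (1 − 0.10383) = 0.43979 / 0.89617 ≈ 0.4907

PS ≈ 0.491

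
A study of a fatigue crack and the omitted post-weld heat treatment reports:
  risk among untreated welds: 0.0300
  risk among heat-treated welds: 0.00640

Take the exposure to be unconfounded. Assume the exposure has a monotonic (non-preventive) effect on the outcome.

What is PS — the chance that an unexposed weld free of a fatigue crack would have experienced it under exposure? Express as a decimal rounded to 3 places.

Let p₁ = 0.03, p₀ = 0.0064.
Under exogeneity and monotonicity, PS = (p₁ − p₀) / (1 − p₀).
PS = (0.03 − 0.0064) / (1 − 0.0064) = 0.0236 / 0.9936 ≈ 0.0238

PS ≈ 0.024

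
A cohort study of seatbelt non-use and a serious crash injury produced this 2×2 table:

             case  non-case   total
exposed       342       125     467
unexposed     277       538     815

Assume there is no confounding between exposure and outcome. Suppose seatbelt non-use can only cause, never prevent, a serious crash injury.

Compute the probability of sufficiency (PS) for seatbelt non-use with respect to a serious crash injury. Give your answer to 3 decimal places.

p₁ = P(outcome | exposed) = 342/467 = 0.73233
p₀ = P(outcome | unexposed) = 277/815 = 0.33988
Under exogeneity and monotonicity, PS = (p₁ − p₀)/(1 − p₀).
PS = (0.73233 − 0.33988) / 0.66012 ≈ 0.5945

PS ≈ 0.595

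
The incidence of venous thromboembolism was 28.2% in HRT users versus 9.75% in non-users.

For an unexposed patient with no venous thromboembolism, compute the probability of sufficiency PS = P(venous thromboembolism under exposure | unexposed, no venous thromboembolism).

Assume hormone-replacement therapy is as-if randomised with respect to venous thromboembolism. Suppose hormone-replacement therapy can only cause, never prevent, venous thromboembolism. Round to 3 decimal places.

p₁ = 0.282, p₀ = 0.0975.
Under exogeneity and monotonicity, PS = (p₁ − p₀) / (1 − p₀).
PS = (0.282 − 0.0975) / (1 − 0.0975) = 0.1845 / 0.9025 ≈ 0.2044

PS ≈ 0.204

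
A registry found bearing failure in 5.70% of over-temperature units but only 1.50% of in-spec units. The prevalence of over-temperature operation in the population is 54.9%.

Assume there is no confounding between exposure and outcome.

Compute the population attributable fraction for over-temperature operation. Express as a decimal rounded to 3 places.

p₁ = 0.057, p₀ = 0.015.
Overall risk P(Y=1) = π·p₁ + (1−π)·p₀ = 0.549×0.057 + 0.451×0.015 = 0.038058.
Under exogeneity, PAF = [P(Y=1) − p₀] / P(Y=1).
PAF = (0.038058 − 0.015) / 0.038058 ≈ 0.6059

PAF ≈ 0.606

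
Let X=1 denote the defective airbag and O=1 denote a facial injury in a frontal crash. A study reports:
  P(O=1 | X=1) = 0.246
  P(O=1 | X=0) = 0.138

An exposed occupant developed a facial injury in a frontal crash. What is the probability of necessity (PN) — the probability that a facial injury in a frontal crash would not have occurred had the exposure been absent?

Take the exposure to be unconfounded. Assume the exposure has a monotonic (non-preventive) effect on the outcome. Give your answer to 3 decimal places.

Let p₁ = 0.246, p₀ = 0.138.
Under exogeneity and monotonicity, PN = (p₁ − p₀) / p₁.
PN = (0.246 − 0.138) / 0.246 = 0.108 / 0.246 ≈ 0.4390

PN ≈ 0.439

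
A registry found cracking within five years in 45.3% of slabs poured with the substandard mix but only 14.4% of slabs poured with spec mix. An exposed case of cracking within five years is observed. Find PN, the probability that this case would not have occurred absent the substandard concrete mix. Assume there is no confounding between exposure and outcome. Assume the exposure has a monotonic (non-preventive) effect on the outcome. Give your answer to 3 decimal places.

PN ≈ 0.682

p₁ = 0.453, p₀ = 0.144.
Under exogeneity and monotonicity, PN = (p₁ − p₀) / p₁.
PN = (0.453 − 0.144) / 0.453 = 0.309 / 0.453 ≈ 0.6821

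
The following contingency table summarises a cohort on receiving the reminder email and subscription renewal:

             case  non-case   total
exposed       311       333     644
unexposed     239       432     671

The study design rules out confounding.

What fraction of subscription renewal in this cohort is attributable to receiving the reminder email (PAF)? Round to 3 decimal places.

p₁ = P(outcome | exposed) = 311/644 = 0.48292
p₀ = P(outcome | unexposed) = 239/671 = 0.35618
Exposure prevalence π = 644/1315 = 0.48973; overall risk P(Y=1) = 0.41825.
Under exogeneity, PAF = [P(Y=1) − p₀]/P(Y=1).
PAF = (0.41825 − 0.35618) / 0.41825 ≈ 0.1484

PAF ≈ 0.148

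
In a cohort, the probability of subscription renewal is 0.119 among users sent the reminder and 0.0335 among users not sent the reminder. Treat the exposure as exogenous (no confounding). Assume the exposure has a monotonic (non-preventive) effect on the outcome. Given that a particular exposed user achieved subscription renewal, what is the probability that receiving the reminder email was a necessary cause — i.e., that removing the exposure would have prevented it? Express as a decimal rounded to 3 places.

Let p₁ = 0.119, p₀ = 0.0335.
Under exogeneity and monotonicity, PN = (p₁ − p₀) / p₁.
PN = (0.119 − 0.0335) / 0.119 = 0.0855 / 0.119 ≈ 0.7185

PN ≈ 0.718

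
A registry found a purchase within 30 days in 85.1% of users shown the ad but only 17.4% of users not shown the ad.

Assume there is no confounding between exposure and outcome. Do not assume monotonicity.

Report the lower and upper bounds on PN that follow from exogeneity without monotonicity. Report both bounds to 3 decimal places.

p₁ = 0.851, p₀ = 0.174.
Under exogeneity alone the bounds on PN are max{0,(p₁−p₀)/p₁} ≤ PN ≤ min{1,(1−p₀)/p₁}.
  lower = (p₁ − p₀)/p₁ = 0.677 / 0.851 ≈ 0.7955
  upper = min{1, (1 − p₀)/p₁} = 0.826 / 0.851 ≈ 0.9706

0.796 ≤ PN ≤ 0.971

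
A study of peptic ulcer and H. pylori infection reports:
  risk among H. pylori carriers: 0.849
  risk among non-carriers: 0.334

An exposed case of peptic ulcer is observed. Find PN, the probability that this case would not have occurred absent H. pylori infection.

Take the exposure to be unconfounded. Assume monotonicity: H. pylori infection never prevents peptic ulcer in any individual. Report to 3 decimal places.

Let p₁ = 0.849, p₀ = 0.334.
Under exogeneity and monotonicity, PN = (p₁ − p₀) / p₁.
PN = (0.849 − 0.334) / 0.849 = 0.515 / 0.849 ≈ 0.6066

PN ≈ 0.607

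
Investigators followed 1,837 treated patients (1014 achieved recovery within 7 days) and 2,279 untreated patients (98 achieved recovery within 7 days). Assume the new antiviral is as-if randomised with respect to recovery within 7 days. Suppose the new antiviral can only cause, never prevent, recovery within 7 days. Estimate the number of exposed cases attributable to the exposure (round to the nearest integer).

p₁ = P(outcome | exposed) = 1014/1837 = 0.55199
p₀ = P(outcome | unexposed) = 98/2279 = 0.043001
PN = (p₁ − p₀)/p₁ = (0.55199 − 0.043001) / 0.55199 ≈ 0.92210.
Attributable cases ≈ PN × (exposed cases) = 0.92210 × 1014 ≈ 935.01.

about 935 cases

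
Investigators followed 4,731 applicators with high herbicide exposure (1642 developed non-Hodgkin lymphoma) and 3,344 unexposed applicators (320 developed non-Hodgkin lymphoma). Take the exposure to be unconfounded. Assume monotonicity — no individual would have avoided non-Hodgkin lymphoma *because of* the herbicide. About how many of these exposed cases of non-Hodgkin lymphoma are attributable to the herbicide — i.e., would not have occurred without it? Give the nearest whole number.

p₁ = P(outcome | exposed) = 1642/4731 = 0.34707
p₀ = P(outcome | unexposed) = 320/3344 = 0.095694
PN = (p₁ − p₀)/p₁ = (0.34707 − 0.095694) / 0.34707 ≈ 0.72428.
Attributable cases ≈ PN × (exposed cases) = 0.72428 × 1642 ≈ 1189.27.

about 1189 cases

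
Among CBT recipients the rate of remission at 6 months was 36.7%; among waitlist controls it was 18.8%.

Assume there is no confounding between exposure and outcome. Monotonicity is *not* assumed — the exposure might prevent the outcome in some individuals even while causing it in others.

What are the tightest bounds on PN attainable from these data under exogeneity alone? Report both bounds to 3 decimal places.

0.488 ≤ PN ≤ 1.000

p₁ = 0.367, p₀ = 0.188.
Under exogeneity alone the bounds on PN are max{0,(p₁−p₀)/p₁} ≤ PN ≤ min{1,(1−p₀)/p₁}.
  lower = (p₁ − p₀)/p₁ = 0.179 / 0.367 ≈ 0.4877
  upper = min{1, (1 − p₀)/p₁} = 0.812 / 0.367 ≈ 2.2125 → capped at 1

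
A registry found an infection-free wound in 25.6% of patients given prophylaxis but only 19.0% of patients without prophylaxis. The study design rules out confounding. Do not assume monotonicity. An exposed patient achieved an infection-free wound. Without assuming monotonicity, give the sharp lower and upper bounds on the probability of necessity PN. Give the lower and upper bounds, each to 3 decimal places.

0.258 ≤ PN ≤ 1.000

p₁ = 0.256, p₀ = 0.19.
Under exogeneity alone the bounds on PN are max{0,(p₁−p₀)/p₁} ≤ PN ≤ min{1,(1−p₀)/p₁}.
  lower = (p₁ − p₀)/p₁ = 0.066 / 0.256 ≈ 0.2578
  upper = min{1, (1 − p₀)/p₁} = 0.81 / 0.256 ≈ 3.1641 → capped at 1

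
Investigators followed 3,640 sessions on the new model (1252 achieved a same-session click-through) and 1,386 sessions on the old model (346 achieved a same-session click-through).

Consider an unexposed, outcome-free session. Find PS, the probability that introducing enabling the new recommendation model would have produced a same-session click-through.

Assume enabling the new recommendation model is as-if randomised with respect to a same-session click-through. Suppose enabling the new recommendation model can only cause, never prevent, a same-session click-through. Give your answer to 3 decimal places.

PS ≈ 0.126

p₁ = P(outcome | exposed) = 1252/3640 = 0.34396
p₀ = P(outcome | unexposed) = 346/1386 = 0.24964
Under exogeneity and monotonicity, PS = (p₁ − p₀) / (1 − p₀).
PS = (0.34396 − 0.24964) / (1 − 0.24964) = 0.094317 / 0.75036 ≈ 0.1257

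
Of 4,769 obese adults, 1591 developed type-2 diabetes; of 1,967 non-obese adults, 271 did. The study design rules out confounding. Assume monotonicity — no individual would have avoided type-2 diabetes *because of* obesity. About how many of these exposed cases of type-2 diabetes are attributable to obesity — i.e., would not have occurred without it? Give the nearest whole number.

p₁ = P(outcome | exposed) = 1591/4769 = 0.33361
p₀ = P(outcome | unexposed) = 271/1967 = 0.13777
PN = (p₁ − p₀)/p₁ = (0.33361 − 0.13777) / 0.33361 ≈ 0.58703.
Attributable cases ≈ PN × (exposed cases) = 0.58703 × 1591 ≈ 933.96.

about 934 cases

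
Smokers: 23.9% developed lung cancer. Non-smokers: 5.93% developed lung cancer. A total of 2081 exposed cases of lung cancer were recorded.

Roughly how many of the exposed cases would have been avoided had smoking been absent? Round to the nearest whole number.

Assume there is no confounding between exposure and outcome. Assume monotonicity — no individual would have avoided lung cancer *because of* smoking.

about 1565 cases

p₁ = 0.239, p₀ = 0.0593.
PN = (p₁ − p₀)/p₁ = (0.239 − 0.0593) / 0.239 ≈ 0.75188.
Attributable cases ≈ PN × (exposed cases) = 0.75188 × 2081 ≈ 1564.67.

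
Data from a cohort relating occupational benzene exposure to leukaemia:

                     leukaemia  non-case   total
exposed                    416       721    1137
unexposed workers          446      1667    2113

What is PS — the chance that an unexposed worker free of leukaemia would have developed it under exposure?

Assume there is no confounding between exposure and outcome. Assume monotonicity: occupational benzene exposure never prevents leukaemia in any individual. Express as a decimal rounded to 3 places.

p₁ = P(outcome | exposed) = 416/1137 = 0.36588
p₀ = P(outcome | unexposed) = 446/2113 = 0.21107
Under exogeneity and monotonicity, PS = (p₁ − p₀) / (1 − p₀).
PS = (0.36588 − 0.21107) / (1 − 0.21107) = 0.1548 / 0.78893 ≈ 0.1962

PS ≈ 0.196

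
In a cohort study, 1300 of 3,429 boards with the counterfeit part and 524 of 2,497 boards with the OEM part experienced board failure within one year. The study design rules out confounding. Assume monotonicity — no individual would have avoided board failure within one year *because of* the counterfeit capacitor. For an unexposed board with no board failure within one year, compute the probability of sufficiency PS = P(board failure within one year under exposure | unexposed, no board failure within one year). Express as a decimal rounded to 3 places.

p₁ = P(outcome | exposed) = 1300/3429 = 0.37912
p₀ = P(outcome | unexposed) = 524/2497 = 0.20985
Under exogeneity and monotonicity, PS = (p₁ − p₀) / (1 − p₀).
PS = (0.37912 − 0.20985) / (1 − 0.20985) = 0.16927 / 0.79015 ≈ 0.2142

PS ≈ 0.214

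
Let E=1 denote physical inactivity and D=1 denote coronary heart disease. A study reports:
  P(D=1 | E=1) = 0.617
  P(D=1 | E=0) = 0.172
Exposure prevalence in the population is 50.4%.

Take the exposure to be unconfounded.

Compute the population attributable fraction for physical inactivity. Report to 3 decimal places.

PAF ≈ 0.566

Let p₁ = 0.617, p₀ = 0.172.
Overall risk P(Y=1) = π·p₁ + (1−π)·p₀ = 0.504×0.617 + 0.496×0.172 = 0.39628.
Under exogeneity, PAF = [P(Y=1) − p₀] / P(Y=1).
PAF = (0.39628 − 0.172) / 0.39628 ≈ 0.5660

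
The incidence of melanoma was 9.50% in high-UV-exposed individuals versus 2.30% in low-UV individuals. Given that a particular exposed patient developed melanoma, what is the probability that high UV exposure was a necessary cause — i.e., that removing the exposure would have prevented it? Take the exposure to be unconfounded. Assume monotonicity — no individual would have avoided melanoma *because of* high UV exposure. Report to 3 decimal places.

PN ≈ 0.758

p₁ = 0.095, p₀ = 0.023.
Under exogeneity and monotonicity, PN = (p₁ − p₀) / p₁.
PN = (0.095 − 0.023) / 0.095 = 0.072 / 0.095 ≈ 0.7579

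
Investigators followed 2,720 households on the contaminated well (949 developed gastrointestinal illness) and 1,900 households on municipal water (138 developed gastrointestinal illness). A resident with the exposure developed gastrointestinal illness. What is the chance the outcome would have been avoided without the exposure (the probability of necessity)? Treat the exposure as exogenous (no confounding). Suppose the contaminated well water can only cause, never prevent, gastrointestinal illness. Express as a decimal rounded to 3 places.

PN ≈ 0.792

p₁ = P(outcome | exposed) = 949/2720 = 0.3489
p₀ = P(outcome | unexposed) = 138/1900 = 0.072632
Under exogeneity and monotonicity, PN = (p₁ − p₀) / p₁.
PN = (0.3489 − 0.072632) / 0.3489 = 0.27627 / 0.3489 ≈ 0.7918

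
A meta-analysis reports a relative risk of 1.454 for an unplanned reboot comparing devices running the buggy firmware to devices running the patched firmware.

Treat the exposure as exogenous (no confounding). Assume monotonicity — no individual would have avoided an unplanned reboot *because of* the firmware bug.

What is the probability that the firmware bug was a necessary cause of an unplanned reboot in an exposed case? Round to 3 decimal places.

PN ≈ 0.312

Under exogeneity and monotonicity, PN = (RR − 1) / RR = 1 − 1/RR.
PN = (1.454 − 1) / 1.454 = 0.454 / 1.454 ≈ 0.3122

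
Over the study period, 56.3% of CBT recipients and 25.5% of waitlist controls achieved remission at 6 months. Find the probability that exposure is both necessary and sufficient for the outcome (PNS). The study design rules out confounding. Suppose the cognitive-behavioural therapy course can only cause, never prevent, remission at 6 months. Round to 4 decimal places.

PNS ≈ 0.3080

p₁ = 0.563, p₀ = 0.255.
Under exogeneity and monotonicity, PNS = p₁ − p₀.
PNS = 0.563 − 0.255 = 0.308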